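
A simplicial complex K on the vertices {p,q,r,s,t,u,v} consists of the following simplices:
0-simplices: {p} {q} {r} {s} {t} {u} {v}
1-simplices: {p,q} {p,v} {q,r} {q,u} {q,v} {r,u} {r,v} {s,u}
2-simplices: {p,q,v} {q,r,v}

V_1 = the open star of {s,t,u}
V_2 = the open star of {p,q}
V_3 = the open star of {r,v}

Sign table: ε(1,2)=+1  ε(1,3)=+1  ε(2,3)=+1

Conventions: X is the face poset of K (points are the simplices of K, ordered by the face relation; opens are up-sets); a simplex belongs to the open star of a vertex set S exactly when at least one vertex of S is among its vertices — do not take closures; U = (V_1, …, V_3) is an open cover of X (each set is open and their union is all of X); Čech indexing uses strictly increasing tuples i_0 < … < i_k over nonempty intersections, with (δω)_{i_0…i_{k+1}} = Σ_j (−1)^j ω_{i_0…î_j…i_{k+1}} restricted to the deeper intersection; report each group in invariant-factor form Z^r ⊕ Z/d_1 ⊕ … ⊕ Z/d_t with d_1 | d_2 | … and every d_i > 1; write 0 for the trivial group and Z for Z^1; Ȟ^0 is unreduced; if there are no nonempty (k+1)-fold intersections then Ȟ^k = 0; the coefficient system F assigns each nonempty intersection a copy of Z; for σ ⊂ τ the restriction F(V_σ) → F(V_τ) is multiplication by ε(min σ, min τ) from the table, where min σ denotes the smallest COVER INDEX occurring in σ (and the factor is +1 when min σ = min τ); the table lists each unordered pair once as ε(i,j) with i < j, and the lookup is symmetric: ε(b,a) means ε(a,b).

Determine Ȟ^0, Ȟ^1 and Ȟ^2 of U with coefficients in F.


nonempty overlaps:
  V1={{s},{t},{u},{q,u},{r,u},{s,u}} V2={{p},{q},{p,q},{p,v},{q,r},{q,u},{q,v},{p,q,v},{q,r,v}} V3={{r},{v},{p,v},{q,r},{q,v},{r,u},{r,v},{p,q,v},{q,r,v}}
  V12={{q,u}} V13={{r,u}} V23={{p,v},{q,r},{q,v},{p,q,v},{q,r,v}}
C dims 3,3; δ0: rk 2, SNF 1^2
degree 0: 3−2−0 = 1 → Ȟ^0 ≅ Z
degree 1: 3−0−2 = 1 → Ȟ^1 ≅ Z
degree 2: 0−0−0 = 0 → Ȟ^2 ≅ 0

Ȟ^0 ≅ Z,  Ȟ^1 ≅ Z,  Ȟ^2 ≅ 0


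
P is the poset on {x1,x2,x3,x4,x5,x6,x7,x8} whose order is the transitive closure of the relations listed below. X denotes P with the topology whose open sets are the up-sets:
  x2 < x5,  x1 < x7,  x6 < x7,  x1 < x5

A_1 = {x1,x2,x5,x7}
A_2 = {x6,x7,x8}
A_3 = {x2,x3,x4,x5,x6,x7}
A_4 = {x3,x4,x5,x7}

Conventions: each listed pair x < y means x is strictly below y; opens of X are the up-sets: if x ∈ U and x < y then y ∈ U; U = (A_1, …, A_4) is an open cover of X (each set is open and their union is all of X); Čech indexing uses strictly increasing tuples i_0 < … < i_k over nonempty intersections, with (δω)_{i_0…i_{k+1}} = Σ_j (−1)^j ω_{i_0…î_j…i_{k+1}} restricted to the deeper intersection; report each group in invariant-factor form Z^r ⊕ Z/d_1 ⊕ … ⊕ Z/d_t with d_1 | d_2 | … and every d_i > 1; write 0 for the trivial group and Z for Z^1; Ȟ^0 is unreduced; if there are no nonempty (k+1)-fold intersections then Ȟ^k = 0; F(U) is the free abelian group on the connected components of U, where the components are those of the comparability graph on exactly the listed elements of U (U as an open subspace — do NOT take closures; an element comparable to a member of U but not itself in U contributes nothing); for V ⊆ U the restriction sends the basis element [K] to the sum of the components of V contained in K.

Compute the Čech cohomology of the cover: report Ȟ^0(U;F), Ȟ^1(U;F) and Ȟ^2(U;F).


cover nerve:
  A12={x7} A13={x2,x5,x7} A14={x5,x7} A23={x6,x7} A24={x7} A34={x3,x4,x5,x7}
  A123={x7} A124={x7} A134={x5,x7} A234={x7}
  A1234={x7}
components per intersection:
  A1: {x1,x2,x5,x7}
  A2: {x6,x7} {x8}
  A3: {x2,x5} {x3} {x4} {x6,x7}
  A4: {x3} {x4} {x5} {x7}
  A12: {x7}
  A13: {x2,x5} {x7}
  A14: {x5} {x7}
  A23: {x6,x7}
  A24: {x7}
  A34: {x3} {x4} {x5} {x7}
  A123: {x7}
  A124: {x7}
  A134: {x5} {x7}
  A234: {x7}
  A1234: {x7}
C dims 11,11,5,1; δ0: rk 7, SNF 1^7; δ1: rk 4, SNF 1^4; δ2: rk 1, SNF 1^1
Ȟ^0: (11−7)−0=4 ⇒ Z^4
Ȟ^1: (11−4)−7=0 ⇒ 0
Ȟ^2: (5−1)−4=0 ⇒ 0

Ȟ^0 ≅ Z^4,  Ȟ^1 ≅ 0,  Ȟ^2 ≅ 0


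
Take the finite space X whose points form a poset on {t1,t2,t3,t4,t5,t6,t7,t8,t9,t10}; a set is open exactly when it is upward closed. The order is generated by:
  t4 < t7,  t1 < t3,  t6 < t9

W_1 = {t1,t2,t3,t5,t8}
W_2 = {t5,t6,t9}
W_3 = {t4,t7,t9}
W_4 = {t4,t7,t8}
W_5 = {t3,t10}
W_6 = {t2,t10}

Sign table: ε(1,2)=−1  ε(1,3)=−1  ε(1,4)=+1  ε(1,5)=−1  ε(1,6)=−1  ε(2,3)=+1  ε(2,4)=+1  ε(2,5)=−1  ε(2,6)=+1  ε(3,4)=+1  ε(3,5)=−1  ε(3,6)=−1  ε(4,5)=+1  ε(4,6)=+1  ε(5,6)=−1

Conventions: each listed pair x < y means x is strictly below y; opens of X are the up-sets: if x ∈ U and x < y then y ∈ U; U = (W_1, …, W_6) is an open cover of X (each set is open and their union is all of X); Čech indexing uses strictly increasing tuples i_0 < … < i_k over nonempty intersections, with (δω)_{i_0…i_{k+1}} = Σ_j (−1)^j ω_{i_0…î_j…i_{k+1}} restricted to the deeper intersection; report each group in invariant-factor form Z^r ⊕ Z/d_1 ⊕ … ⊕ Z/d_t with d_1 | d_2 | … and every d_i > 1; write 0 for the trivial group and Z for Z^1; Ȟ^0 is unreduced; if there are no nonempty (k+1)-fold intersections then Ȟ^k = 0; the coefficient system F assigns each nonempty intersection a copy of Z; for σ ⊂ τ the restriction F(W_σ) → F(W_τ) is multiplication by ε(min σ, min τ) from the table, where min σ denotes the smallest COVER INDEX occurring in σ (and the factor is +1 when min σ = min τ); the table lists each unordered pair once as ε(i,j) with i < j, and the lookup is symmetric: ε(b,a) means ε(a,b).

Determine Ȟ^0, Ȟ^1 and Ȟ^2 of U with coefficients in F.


intersection data:
  W12={t5} W14={t8} W15={t3} W16={t2} W23={t9} W34={t4,t7} W56={t10}
C dims 6,7; δ0: rk 6, SNF 1^5·2
Ȟ^0 = (6 − 6) − 0 = 0, so Ȟ^0 ≅ 0
Ȟ^1 = (7 − 0) − 6 = 1 plus torsion [2], so Ȟ^1 ≅ Z ⊕ Z/2
Ȟ^2 = (0 − 0) − 0 = 0, so Ȟ^2 ≅ 0

Ȟ^0 ≅ 0, Ȟ^1 ≅ Z ⊕ Z/2, Ȟ^2 ≅ 0


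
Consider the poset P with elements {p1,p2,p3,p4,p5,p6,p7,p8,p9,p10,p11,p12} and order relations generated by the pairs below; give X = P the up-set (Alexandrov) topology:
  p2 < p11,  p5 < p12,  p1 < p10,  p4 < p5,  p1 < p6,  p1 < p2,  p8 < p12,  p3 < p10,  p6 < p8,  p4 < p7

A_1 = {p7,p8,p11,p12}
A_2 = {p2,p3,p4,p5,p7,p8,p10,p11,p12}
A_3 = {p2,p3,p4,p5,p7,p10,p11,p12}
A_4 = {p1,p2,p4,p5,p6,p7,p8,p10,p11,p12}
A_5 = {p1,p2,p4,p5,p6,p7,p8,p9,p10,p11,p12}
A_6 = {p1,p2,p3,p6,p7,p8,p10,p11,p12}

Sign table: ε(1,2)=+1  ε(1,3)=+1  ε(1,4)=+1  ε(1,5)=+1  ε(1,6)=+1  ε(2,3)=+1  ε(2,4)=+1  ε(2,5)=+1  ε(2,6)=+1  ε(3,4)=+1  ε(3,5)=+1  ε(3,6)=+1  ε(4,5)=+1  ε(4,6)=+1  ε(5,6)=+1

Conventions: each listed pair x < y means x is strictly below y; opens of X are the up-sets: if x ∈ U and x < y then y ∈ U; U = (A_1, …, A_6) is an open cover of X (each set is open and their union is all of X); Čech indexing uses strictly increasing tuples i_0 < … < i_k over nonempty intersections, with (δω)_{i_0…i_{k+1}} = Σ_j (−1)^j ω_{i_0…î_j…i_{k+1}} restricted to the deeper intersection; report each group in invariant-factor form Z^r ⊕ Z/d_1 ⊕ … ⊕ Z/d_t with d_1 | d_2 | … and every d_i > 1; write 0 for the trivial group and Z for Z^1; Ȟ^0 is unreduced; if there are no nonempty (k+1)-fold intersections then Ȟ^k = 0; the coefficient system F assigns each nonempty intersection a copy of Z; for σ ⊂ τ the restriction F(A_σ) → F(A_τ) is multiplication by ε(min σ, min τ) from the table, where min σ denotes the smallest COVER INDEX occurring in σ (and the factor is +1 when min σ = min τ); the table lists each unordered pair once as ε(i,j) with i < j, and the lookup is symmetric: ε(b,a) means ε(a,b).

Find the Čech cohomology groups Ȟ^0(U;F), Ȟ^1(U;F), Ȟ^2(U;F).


nerve simplices:
  A12={p7,p8,p11,p12} A13={p7,p11,p12} A14={p7,p8,p11,p12} A15={p7,p8,p11,p12} A16={p7,p8,p11,p12} A23={p2,p3,p4,p5,p7,p10,p11,p12} A24={p2,p4,p5,p7,p8,p10,p11,p12} A25={p2,p4,p5,p7,p8,p10,p11,p12} A26={p2,p3,p7,p8,p10,p11,p12} A34={p2,p4,p5,p7,p10,p11,p12} A35={p2,p4,p5,p7,p10,p11,p12} A36={p2,p3,p7,p10,p11,p12} A45={p1,p2,p4,p5,p6,p7,p8,p10,p11,p12} A46={p1,p2,p6,p7,p8,p10,p11,p12} A56={p1,p2,p6,p7,p8,p10,p11,p12}
  A123={p7,p11,p12} A124={p7,p8,p11,p12} A125={p7,p8,p11,p12} A126={p7,p8,p11,p12} A134={p7,p11,p12} A135={p7,p11,p12} A136={p7,p11,p12} A145={p7,p8,p11,p12} A146={p7,p8,p11,p12} A156={p7,p8,p11,p12} A234={p2,p4,p5,p7,p10,p11,p12} A235={p2,p4,p5,p7,p10,p11,p12} A236={p2,p3,p7,p10,p11,p12} A245={p2,p4,p5,p7,p8,p10,p11,p12} A246={p2,p7,p8,p10,p11,p12} A256={p2,p7,p8,p10,p11,p12} A345={p2,p4,p5,p7,p10,p11,p12} A346={p2,p7,p10,p11,p12} A356={p2,p7,p10,p11,p12} A456={p1,p2,p6,p7,p8,p10,p11,p12}
  A1234={p7,p11,p12} A1235={p7,p11,p12} A1236={p7,p11,p12} A1245={p7,p8,p11,p12} A1246={p7,p8,p11,p12} A1256={p7,p8,p11,p12} A1345={p7,p11,p12} A1346={p7,p11,p12} A1356={p7,p11,p12} A1456={p7,p8,p11,p12} A2345={p2,p4,p5,p7,p10,p11,p12} A2346={p2,p7,p10,p11,p12} A2356={p2,p7,p10,p11,p12} A2456={p2,p7,p8,p10,p11,p12} A3456={p2,p7,p10,p11,p12}
  A12345={p7,p11,p12} A12346={p7,p11,p12} A12356={p7,p11,p12} A12456={p7,p8,p11,p12} A13456={p7,p11,p12} A23456={p2,p7,p10,p11,p12}
  A123456={p7,p11,p12}
C dims 6,15,20,15; δ0: rk 5, SNF 1^5; δ1: rk 10, SNF 1^10; δ2: rk 10, SNF 1^10
degree 0: 6−5−0 = 1 → Ȟ^0 ≅ Z
degree 1: 15−10−5 = 0 → Ȟ^1 ≅ 0
degree 2: 20−10−10 = 0 → Ȟ^2 ≅ 0

Ȟ^0 = Z, Ȟ^1 = 0 and Ȟ^2 = 0


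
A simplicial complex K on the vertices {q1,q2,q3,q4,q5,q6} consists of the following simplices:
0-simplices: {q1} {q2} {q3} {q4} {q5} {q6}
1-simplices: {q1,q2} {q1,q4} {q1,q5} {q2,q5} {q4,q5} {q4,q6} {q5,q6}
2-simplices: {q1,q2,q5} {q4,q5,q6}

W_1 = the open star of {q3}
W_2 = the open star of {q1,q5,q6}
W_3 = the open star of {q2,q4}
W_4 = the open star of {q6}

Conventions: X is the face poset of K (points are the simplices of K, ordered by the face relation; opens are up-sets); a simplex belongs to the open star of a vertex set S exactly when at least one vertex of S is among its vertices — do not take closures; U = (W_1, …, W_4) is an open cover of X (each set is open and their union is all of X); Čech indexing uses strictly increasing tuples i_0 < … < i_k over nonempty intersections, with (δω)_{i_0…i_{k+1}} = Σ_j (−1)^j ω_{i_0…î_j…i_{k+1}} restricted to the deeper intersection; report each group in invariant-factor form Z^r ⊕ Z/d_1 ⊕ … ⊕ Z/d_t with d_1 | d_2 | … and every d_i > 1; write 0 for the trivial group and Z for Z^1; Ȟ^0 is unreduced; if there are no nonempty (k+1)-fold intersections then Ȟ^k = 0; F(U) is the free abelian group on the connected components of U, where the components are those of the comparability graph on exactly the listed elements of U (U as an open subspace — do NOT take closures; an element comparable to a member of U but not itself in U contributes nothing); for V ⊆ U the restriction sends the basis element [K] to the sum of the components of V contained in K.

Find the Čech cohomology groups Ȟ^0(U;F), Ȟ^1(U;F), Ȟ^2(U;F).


Ȟ^0 = Z^2, Ȟ^1 = Z, Ȟ^2 = 0

cover nerve:
  W1={{q3}} W2={{q1},{q5},{q6},{q1,q2},{q1,q4},{q1,q5},{q2,q5},{q4,q5},{q4,q6},{q5,q6},{q1,q2,q5},{q4,q5,q6}} W3={{q2},{q4},{q1,q2},{q1,q4},{q2,q5},{q4,q5},{q4,q6},{q1,q2,q5},{q4,q5,q6}} W4={{q6},{q4,q6},{q5,q6},{q4,q5,q6}}
  W23={{q1,q2},{q1,q4},{q2,q5},{q4,q5},{q4,q6},{q1,q2,q5},{q4,q5,q6}} W24={{q6},{q4,q6},{q5,q6},{q4,q5,q6}} W34={{q4,q6},{q4,q5,q6}}
  W234={{q4,q6},{q4,q5,q6}}
components per intersection:
  W1: {{q3}}
  W2: {{q1},{q5},{q6},{q1,q2},{q1,q4},{q1,q5},{q2,q5},{q4,q5},{q4,q6},{q5,q6},{q1,q2,q5},{q4,q5,q6}}
  W3: {{q2},{q1,q2},{q2,q5},{q1,q2,q5}} {{q4},{q1,q4},{q4,q5},{q4,q6},{q4,q5,q6}}
  W4: {{q6},{q4,q6},{q5,q6},{q4,q5,q6}}
  W23: {{q1,q2},{q2,q5},{q1,q2,q5}} {{q1,q4}} {{q4,q5},{q4,q6},{q4,q5,q6}}
  W24: {{q6},{q4,q6},{q5,q6},{q4,q5,q6}}
  W34: {{q4,q6},{q4,q5,q6}}
  W234: {{q4,q6},{q4,q5,q6}}
C dims 5,5,1; δ0: rk 3, SNF 1^3; δ1: rk 1, SNF 1^1
Ȟ^0: (5−3)−0=2 ⇒ Z^2
Ȟ^1: (5−1)−3=1 ⇒ Z
Ȟ^2: (1−0)−1=0 ⇒ 0


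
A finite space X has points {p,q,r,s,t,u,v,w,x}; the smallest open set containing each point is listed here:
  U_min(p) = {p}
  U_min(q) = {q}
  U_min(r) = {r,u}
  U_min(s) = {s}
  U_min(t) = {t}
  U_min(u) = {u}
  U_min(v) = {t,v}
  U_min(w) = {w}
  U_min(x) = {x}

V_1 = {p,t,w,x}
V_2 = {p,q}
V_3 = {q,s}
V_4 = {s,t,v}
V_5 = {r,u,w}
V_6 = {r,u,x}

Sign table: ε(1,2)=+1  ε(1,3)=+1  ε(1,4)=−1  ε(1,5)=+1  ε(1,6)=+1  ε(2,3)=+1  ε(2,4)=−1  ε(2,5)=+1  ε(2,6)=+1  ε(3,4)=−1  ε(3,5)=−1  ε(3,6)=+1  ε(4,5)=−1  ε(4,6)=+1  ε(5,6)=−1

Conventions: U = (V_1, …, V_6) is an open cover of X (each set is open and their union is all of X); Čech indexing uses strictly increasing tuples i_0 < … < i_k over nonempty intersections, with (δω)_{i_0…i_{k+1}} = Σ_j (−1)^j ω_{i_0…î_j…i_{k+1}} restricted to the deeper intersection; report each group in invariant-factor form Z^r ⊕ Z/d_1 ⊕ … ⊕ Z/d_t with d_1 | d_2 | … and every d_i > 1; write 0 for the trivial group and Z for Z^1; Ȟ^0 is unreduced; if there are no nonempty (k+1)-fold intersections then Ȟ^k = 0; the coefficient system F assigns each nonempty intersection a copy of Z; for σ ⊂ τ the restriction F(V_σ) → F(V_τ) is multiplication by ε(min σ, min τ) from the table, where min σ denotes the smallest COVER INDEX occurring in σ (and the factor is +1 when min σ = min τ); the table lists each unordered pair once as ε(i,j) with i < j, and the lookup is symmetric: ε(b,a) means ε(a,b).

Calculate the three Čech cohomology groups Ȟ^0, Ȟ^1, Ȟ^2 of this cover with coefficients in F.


Ȟ^0(U;F) ≅ 0, Ȟ^1(U;F) ≅ Z ⊕ Z/2 and Ȟ^2(U;F) ≅ 0

nonempty intersections:
  V12={p} V14={t} V15={w} V16={x} V23={q} V34={s} V56={r,u}
C dims 6,7; δ0: rk 6, SNF 1^5·2
Ȟ^0: (6−6)−0=0 ⇒ 0
Ȟ^1: (7−0)−6=1 plus torsion [2] ⇒ Z ⊕ Z/2
Ȟ^2: (0−0)−0=0 ⇒ 0


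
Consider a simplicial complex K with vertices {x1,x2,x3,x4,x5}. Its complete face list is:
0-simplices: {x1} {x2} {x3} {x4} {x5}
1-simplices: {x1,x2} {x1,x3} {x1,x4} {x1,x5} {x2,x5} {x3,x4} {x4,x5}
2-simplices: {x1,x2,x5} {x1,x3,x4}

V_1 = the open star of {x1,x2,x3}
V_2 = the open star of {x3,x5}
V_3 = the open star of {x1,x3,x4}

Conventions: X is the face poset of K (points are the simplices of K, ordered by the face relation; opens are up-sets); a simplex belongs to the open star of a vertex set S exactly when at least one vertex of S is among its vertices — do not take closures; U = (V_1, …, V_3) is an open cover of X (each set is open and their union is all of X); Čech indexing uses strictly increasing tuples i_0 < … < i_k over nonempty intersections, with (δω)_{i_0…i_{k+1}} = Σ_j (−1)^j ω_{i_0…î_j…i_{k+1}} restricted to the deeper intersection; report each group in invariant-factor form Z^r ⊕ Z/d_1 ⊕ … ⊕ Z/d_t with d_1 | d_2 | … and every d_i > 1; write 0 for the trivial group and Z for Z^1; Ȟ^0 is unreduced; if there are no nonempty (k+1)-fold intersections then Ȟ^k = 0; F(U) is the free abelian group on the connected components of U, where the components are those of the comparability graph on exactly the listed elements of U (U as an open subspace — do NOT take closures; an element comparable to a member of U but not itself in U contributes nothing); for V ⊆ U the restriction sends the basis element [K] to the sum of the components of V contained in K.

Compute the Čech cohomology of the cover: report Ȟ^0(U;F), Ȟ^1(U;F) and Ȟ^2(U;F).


intersection data:
  V1={{x1},{x2},{x3},{x1,x2},{x1,x3},{x1,x4},{x1,x5},{x2,x5},{x3,x4},{x1,x2,x5},{x1,x3,x4}} V2={{x3},{x5},{x1,x3},{x1,x5},{x2,x5},{x3,x4},{x4,x5},{x1,x2,x5},{x1,x3,x4}} V3={{x1},{x3},{x4},{x1,x2},{x1,x3},{x1,x4},{x1,x5},{x3,x4},{x4,x5},{x1,x2,x5},{x1,x3,x4}}
  V12={{x3},{x1,x3},{x1,x5},{x2,x5},{x3,x4},{x1,x2,x5},{x1,x3,x4}} V13={{x1},{x3},{x1,x2},{x1,x3},{x1,x4},{x1,x5},{x3,x4},{x1,x2,x5},{x1,x3,x4}} V23={{x3},{x1,x3},{x1,x5},{x3,x4},{x4,x5},{x1,x2,x5},{x1,x3,x4}}
  V123={{x3},{x1,x3},{x1,x5},{x3,x4},{x1,x2,x5},{x1,x3,x4}}
components per intersection:
  V1: {{x1},{x2},{x3},{x1,x2},{x1,x3},{x1,x4},{x1,x5},{x2,x5},{x3,x4},{x1,x2,x5},{x1,x3,x4}}
  V2: {{x3},{x1,x3},{x3,x4},{x1,x3,x4}} {{x5},{x1,x5},{x2,x5},{x4,x5},{x1,x2,x5}}
  V3: {{x1},{x3},{x4},{x1,x2},{x1,x3},{x1,x4},{x1,x5},{x3,x4},{x4,x5},{x1,x2,x5},{x1,x3,x4}}
  V12: {{x3},{x1,x3},{x3,x4},{x1,x3,x4}} {{x1,x5},{x2,x5},{x1,x2,x5}}
  V13: {{x1},{x3},{x1,x2},{x1,x3},{x1,x4},{x1,x5},{x3,x4},{x1,x2,x5},{x1,x3,x4}}
  V23: {{x3},{x1,x3},{x3,x4},{x1,x3,x4}} {{x1,x5},{x1,x2,x5}} {{x4,x5}}
  V123: {{x3},{x1,x3},{x3,x4},{x1,x3,x4}} {{x1,x5},{x1,x2,x5}}
C dims 4,6,2; δ0: rk 3, SNF 1^3; δ1: rk 2, SNF 1^2
Ȟ^0 = (4 − 3) − 0 = 1, so Ȟ^0 ≅ Z
Ȟ^1 = (6 − 2) − 3 = 1, so Ȟ^1 ≅ Z
Ȟ^2 = (2 − 0) − 2 = 0, so Ȟ^2 ≅ 0

Ȟ^0 = Z, Ȟ^1 = Z and Ȟ^2 = 0


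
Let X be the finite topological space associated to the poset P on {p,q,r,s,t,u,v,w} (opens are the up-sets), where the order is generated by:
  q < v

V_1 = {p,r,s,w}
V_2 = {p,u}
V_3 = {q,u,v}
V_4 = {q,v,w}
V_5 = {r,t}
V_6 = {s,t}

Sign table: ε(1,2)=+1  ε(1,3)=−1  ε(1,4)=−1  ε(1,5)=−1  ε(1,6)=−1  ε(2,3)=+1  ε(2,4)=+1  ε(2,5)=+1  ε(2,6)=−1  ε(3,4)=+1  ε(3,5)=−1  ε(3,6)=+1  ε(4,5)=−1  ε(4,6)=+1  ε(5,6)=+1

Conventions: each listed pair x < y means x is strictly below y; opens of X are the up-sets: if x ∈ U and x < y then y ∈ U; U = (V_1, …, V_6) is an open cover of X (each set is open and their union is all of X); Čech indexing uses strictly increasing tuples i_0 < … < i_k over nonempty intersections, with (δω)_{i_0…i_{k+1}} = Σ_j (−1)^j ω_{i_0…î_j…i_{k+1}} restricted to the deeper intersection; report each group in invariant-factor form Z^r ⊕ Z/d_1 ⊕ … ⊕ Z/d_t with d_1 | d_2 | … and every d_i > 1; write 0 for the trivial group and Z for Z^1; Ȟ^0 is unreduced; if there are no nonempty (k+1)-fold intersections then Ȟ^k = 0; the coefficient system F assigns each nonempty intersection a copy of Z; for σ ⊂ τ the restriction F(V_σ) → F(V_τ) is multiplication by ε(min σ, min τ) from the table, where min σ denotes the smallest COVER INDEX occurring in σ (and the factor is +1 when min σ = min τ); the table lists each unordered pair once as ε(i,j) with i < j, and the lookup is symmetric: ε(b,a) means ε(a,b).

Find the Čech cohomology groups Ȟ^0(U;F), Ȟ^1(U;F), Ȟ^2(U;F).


cover nerve:
  V12={p} V14={w} V15={r} V16={s} V23={u} V34={q,v} V56={t}
C dims 6,7; δ0: rk 6, SNF 1^5·2
Ȟ^0: (6−6)−0=0 ⇒ 0
Ȟ^1: (7−0)−6=1 plus torsion [2] ⇒ Z ⊕ Z/2
Ȟ^2: (0−0)−0=0 ⇒ 0

Ȟ^0(U;F) ≅ 0; Ȟ^1(U;F) ≅ Z ⊕ Z/2; Ȟ^2(U;F) ≅ 0


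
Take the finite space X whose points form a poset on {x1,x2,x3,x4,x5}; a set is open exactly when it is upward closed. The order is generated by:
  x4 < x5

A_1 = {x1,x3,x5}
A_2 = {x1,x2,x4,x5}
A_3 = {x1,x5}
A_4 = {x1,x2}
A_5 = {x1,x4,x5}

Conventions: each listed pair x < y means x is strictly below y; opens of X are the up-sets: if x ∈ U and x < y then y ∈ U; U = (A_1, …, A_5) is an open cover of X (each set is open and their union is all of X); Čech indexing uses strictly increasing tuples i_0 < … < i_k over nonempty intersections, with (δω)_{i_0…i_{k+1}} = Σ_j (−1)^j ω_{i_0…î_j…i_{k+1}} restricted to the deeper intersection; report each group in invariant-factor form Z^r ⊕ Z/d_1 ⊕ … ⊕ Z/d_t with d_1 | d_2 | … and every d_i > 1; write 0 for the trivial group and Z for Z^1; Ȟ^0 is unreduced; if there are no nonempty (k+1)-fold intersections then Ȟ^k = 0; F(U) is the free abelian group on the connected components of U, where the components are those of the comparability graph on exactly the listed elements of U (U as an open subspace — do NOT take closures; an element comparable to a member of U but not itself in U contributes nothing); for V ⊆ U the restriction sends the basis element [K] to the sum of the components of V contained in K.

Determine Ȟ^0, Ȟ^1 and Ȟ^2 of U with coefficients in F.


Ȟ^0 = Z^4, Ȟ^1 = 0, Ȟ^2 = 0

intersection data:
  A12={x1,x5} A13={x1,x5} A14={x1} A15={x1,x5} A23={x1,x5} A24={x1,x2} A25={x1,x4,x5} A34={x1} A35={x1,x5} A45={x1}
  A123={x1,x5} A124={x1} A125={x1,x5} A134={x1} A135={x1,x5} A145={x1} A234={x1} A235={x1,x5} A245={x1} A345={x1}
  A1234={x1} A1235={x1,x5} A1245={x1} A1345={x1} A2345={x1}
  A12345={x1}
components per intersection:
  A1: {x1} {x3} {x5}
  A2: {x1} {x2} {x4,x5}
  A3: {x1} {x5}
  A4: {x1} {x2}
  A5: {x1} {x4,x5}
  A12: {x1} {x5}
  A13: {x1} {x5}
  A14: {x1}
  A15: {x1} {x5}
  A23: {x1} {x5}
  A24: {x1} {x2}
  A25: {x1} {x4,x5}
  A34: {x1}
  A35: {x1} {x5}
  A45: {x1}
  A123: {x1} {x5}
  A124: {x1}
  A125: {x1} {x5}
  A134: {x1}
  A135: {x1} {x5}
  A145: {x1}
  A234: {x1}
  A235: {x1} {x5}
  A245: {x1}
  A345: {x1}
  A1234: {x1}
  A1235: {x1} {x5}
  A1245: {x1}
  A1345: {x1}
  A2345: {x1}
  A12345: {x1}
C dims 12,17,14,6; δ0: rk 8, SNF 1^8; δ1: rk 9, SNF 1^9; δ2: rk 5, SNF 1^5
Ȟ^0 = (12 − 8) − 0 = 4, so Ȟ^0 ≅ Z^4
Ȟ^1 = (17 − 9) − 8 = 0, so Ȟ^1 ≅ 0
Ȟ^2 = (14 − 5) − 9 = 0, so Ȟ^2 ≅ 0


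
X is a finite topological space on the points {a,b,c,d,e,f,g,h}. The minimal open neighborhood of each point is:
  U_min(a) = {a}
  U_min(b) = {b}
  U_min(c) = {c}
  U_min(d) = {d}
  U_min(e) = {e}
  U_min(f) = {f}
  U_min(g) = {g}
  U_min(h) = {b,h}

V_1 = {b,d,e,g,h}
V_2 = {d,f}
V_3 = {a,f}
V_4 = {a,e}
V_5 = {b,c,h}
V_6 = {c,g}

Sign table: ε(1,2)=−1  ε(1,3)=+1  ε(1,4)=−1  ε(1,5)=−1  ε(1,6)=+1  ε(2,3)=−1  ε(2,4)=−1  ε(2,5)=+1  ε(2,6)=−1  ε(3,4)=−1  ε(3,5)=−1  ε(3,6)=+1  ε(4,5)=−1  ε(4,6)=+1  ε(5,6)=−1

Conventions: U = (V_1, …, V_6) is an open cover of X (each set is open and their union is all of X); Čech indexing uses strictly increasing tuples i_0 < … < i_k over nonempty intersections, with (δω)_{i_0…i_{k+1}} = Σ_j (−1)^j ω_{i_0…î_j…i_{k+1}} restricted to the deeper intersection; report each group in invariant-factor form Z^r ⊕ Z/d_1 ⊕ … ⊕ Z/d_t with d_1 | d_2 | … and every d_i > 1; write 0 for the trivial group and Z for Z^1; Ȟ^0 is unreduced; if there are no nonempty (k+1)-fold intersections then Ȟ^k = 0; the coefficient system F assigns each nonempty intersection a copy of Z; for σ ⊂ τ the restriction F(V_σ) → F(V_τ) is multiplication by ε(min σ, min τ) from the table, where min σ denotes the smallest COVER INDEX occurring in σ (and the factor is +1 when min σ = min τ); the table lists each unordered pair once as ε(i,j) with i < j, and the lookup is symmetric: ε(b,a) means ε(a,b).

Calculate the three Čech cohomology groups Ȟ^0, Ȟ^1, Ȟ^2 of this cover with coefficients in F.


nerve simplices:
  V12={d} V14={e} V15={b,h} V16={g} V23={f} V34={a} V56={c}
C dims 6,7; δ0: rk 5, SNF 1^5
degree 0: 6−5−0 = 1 → Ȟ^0 ≅ Z
degree 1: 7−0−5 = 2 → Ȟ^1 ≅ Z^2
degree 2: 0−0−0 = 0 → Ȟ^2 ≅ 0

Ȟ^0 ≅ Z, Ȟ^1 ≅ Z^2, Ȟ^2 ≅ 0


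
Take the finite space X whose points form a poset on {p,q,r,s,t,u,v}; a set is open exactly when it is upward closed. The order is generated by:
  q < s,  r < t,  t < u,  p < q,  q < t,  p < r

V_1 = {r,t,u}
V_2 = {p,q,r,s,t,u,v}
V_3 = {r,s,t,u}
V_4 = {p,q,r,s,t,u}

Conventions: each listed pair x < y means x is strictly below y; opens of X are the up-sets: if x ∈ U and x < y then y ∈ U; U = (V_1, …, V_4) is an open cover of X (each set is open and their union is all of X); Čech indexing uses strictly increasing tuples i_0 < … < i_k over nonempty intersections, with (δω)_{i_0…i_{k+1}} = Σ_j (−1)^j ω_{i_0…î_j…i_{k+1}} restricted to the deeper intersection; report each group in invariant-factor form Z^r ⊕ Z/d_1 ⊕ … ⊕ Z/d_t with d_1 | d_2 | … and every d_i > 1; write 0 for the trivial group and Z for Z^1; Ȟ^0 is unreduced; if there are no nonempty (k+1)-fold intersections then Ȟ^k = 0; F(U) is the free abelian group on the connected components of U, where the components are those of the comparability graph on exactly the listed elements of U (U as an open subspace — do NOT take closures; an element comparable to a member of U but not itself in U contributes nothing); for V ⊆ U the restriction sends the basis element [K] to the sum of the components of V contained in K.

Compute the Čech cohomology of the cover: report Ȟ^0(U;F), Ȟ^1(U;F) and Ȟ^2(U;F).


nerve simplices:
  V12={r,t,u} V13={r,t,u} V14={r,t,u} V23={r,s,t,u} V24={p,q,r,s,t,u} V34={r,s,t,u}
  V123={r,t,u} V124={r,t,u} V134={r,t,u} V234={r,s,t,u}
  V1234={r,t,u}
components per intersection:
  V1: {r,t,u}
  V2: {p,q,r,s,t,u} {v}
  V3: {r,t,u} {s}
  V4: {p,q,r,s,t,u}
  V12: {r,t,u}
  V13: {r,t,u}
  V14: {r,t,u}
  V23: {r,t,u} {s}
  V24: {p,q,r,s,t,u}
  V34: {r,t,u} {s}
  V123: {r,t,u}
  V124: {r,t,u}
  V134: {r,t,u}
  V234: {r,t,u} {s}
  V1234: {r,t,u}
C dims 6,8,5,1; δ0: rk 4, SNF 1^4; δ1: rk 4, SNF 1^4; δ2: rk 1, SNF 1^1
degree 0: 6−4−0 = 2 → Ȟ^0 ≅ Z^2
degree 1: 8−4−4 = 0 → Ȟ^1 ≅ 0
degree 2: 5−1−4 = 0 → Ȟ^2 ≅ 0

Ȟ^0(U;F) ≅ Z^2, Ȟ^1(U;F) ≅ 0, Ȟ^2(U;F) ≅ 0


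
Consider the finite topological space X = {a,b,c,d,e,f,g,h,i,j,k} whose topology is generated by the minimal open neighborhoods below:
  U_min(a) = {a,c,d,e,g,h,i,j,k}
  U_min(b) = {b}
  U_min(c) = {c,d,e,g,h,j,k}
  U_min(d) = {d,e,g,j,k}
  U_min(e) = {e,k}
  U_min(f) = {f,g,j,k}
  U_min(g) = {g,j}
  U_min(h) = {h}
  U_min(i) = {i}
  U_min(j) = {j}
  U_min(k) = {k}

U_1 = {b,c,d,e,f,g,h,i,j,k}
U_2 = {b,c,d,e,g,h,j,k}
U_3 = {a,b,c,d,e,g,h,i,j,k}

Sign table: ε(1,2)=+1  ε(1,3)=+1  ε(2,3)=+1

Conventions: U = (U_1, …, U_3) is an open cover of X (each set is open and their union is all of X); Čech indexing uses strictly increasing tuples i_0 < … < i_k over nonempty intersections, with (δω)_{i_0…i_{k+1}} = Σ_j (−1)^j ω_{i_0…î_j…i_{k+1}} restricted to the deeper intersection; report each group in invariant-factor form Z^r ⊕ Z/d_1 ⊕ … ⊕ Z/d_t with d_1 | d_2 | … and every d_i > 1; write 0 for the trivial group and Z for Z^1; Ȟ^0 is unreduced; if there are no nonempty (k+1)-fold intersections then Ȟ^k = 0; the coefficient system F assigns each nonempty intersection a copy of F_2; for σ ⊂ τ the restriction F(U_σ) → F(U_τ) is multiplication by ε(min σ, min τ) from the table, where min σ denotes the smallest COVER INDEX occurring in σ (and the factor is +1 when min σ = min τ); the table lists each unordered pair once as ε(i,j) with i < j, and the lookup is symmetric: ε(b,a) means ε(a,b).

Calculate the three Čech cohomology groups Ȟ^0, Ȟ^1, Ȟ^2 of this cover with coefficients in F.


nerve of the cover:
  U12={b,c,d,e,g,h,j,k} U13={b,c,d,e,g,h,i,j,k} U23={b,c,d,e,g,h,j,k}
  U123={b,c,d,e,g,h,j,k}
C dims 3,3,1; δ0: rk_F2 2; δ1: rk_F2 1
Ȟ^0 = (3 − 2) − 0 = 1, so Ȟ^0 ≅ Z/2
Ȟ^1 = (3 − 1) − 2 = 0, so Ȟ^1 ≅ 0
Ȟ^2 = (1 − 0) − 1 = 0, so Ȟ^2 ≅ 0

Ȟ^0 = Z/2,  Ȟ^1 = 0,  Ȟ^2 = 0


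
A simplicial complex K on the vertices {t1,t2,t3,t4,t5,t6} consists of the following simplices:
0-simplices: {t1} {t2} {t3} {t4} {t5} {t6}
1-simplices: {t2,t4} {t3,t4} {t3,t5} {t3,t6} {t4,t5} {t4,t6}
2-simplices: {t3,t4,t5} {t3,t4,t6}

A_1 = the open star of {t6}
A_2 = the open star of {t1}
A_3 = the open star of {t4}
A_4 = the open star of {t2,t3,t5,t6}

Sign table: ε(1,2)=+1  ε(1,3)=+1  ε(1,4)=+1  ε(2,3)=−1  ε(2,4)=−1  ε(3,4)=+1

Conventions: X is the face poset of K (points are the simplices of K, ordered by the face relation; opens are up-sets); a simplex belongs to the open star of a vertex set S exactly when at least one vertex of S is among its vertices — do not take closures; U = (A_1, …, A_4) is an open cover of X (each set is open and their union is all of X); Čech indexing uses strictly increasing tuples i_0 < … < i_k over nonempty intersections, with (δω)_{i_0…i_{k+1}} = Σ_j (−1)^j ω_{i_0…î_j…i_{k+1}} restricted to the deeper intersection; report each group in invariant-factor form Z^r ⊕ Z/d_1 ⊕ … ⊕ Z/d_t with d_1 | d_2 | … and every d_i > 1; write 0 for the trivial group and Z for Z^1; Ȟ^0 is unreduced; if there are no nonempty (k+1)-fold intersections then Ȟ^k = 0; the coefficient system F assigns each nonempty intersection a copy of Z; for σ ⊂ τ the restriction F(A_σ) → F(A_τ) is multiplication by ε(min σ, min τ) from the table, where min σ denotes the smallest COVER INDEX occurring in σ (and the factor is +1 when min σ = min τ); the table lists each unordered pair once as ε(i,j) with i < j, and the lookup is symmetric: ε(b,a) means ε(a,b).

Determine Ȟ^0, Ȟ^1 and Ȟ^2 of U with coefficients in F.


Ȟ^0 ≅ Z^2, Ȟ^1 ≅ 0, Ȟ^2 ≅ 0

intersection data:
  A1={{t6},{t3,t6},{t4,t6},{t3,t4,t6}} A2={{t1}} A3={{t4},{t2,t4},{t3,t4},{t4,t5},{t4,t6},{t3,t4,t5},{t3,t4,t6}} A4={{t2},{t3},{t5},{t6},{t2,t4},{t3,t4},{t3,t5},{t3,t6},{t4,t5},{t4,t6},{t3,t4,t5},{t3,t4,t6}}
  A13={{t4,t6},{t3,t4,t6}} A14={{t6},{t3,t6},{t4,t6},{t3,t4,t6}} A34={{t2,t4},{t3,t4},{t4,t5},{t4,t6},{t3,t4,t5},{t3,t4,t6}}
  A134={{t4,t6},{t3,t4,t6}}
C dims 4,3,1; δ0: rk 2, SNF 1^2; δ1: rk 1, SNF 1^1
Ȟ^0 = (4 − 2) − 0 = 2, so Ȟ^0 ≅ Z^2
Ȟ^1 = (3 − 1) − 2 = 0, so Ȟ^1 ≅ 0
Ȟ^2 = (1 − 0) − 1 = 0, so Ȟ^2 ≅ 0


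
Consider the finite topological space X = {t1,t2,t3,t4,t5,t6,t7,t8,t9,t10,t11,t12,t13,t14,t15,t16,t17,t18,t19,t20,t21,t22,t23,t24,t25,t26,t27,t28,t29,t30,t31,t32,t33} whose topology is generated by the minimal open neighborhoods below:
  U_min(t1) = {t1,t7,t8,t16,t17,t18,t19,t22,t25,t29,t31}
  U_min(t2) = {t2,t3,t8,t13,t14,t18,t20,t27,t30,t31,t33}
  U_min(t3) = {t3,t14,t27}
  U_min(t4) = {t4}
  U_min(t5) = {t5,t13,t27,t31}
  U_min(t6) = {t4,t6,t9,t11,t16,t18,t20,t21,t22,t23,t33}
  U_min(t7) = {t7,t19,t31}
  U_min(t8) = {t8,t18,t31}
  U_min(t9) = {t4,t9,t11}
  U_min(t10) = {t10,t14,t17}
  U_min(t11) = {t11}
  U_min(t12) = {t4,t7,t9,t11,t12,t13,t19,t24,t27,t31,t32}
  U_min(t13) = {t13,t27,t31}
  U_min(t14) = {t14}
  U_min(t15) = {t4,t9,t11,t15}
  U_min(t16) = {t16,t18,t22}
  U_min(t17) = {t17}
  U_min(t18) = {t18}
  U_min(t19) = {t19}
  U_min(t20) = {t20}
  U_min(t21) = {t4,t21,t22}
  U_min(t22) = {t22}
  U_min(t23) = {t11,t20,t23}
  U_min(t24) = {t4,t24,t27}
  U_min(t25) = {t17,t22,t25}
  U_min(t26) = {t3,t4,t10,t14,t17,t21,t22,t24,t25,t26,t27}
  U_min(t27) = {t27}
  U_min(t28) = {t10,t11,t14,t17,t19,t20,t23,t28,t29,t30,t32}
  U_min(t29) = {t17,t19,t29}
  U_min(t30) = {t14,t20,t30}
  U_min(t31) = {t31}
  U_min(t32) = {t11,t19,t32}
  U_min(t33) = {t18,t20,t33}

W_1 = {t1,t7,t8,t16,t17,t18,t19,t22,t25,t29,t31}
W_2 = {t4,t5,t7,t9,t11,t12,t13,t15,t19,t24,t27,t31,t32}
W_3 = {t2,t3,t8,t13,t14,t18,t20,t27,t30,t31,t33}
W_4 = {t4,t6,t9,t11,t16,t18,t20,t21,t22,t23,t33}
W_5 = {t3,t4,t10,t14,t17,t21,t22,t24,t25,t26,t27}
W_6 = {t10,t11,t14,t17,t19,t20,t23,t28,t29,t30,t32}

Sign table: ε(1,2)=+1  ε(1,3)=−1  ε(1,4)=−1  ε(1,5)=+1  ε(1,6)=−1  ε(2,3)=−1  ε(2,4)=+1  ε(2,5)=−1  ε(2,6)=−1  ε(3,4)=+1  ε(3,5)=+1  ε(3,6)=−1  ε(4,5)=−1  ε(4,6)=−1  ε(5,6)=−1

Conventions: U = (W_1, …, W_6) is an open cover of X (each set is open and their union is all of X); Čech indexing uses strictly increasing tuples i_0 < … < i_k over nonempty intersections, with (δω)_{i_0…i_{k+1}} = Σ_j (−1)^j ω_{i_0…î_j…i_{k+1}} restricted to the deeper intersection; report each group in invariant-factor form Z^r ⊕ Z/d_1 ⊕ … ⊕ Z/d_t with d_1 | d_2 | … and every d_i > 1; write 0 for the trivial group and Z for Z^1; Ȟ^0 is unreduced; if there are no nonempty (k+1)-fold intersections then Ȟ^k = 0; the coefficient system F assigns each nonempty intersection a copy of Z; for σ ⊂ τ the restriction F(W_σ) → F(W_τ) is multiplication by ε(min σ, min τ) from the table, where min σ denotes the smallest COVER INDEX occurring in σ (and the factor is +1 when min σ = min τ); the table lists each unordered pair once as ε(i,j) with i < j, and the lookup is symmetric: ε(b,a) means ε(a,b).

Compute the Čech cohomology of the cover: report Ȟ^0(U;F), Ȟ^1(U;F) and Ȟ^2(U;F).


nonempty intersections:
  W12={t7,t19,t31} W13={t8,t18,t31} W14={t16,t18,t22} W15={t17,t22,t25} W16={t17,t19,t29} W23={t13,t27,t31} W24={t4,t9,t11} W25={t4,t24,t27} W26={t11,t19,t32} W34={t18,t20,t33} W35={t3,t14,t27} W36={t14,t20,t30} W45={t4,t21,t22} W46={t11,t20,t23} W56={t10,t14,t17}
  W123={t31} W126={t19} W134={t18} W145={t22} W156={t17} W235={t27} W245={t4} W246={t11} W346={t20} W356={t14}
C dims 6,15,10; δ0: rk 6, SNF 1^5·2; δ1: rk 9, SNF 1^9
Ȟ^0: (6−6)−0=0 ⇒ 0
Ȟ^1: (15−9)−6=0 plus torsion [2] ⇒ Z/2
Ȟ^2: (10−0)−9=1 ⇒ Z

Ȟ^0 ≅ 0, Ȟ^1 ≅ Z/2, Ȟ^2 ≅ Z


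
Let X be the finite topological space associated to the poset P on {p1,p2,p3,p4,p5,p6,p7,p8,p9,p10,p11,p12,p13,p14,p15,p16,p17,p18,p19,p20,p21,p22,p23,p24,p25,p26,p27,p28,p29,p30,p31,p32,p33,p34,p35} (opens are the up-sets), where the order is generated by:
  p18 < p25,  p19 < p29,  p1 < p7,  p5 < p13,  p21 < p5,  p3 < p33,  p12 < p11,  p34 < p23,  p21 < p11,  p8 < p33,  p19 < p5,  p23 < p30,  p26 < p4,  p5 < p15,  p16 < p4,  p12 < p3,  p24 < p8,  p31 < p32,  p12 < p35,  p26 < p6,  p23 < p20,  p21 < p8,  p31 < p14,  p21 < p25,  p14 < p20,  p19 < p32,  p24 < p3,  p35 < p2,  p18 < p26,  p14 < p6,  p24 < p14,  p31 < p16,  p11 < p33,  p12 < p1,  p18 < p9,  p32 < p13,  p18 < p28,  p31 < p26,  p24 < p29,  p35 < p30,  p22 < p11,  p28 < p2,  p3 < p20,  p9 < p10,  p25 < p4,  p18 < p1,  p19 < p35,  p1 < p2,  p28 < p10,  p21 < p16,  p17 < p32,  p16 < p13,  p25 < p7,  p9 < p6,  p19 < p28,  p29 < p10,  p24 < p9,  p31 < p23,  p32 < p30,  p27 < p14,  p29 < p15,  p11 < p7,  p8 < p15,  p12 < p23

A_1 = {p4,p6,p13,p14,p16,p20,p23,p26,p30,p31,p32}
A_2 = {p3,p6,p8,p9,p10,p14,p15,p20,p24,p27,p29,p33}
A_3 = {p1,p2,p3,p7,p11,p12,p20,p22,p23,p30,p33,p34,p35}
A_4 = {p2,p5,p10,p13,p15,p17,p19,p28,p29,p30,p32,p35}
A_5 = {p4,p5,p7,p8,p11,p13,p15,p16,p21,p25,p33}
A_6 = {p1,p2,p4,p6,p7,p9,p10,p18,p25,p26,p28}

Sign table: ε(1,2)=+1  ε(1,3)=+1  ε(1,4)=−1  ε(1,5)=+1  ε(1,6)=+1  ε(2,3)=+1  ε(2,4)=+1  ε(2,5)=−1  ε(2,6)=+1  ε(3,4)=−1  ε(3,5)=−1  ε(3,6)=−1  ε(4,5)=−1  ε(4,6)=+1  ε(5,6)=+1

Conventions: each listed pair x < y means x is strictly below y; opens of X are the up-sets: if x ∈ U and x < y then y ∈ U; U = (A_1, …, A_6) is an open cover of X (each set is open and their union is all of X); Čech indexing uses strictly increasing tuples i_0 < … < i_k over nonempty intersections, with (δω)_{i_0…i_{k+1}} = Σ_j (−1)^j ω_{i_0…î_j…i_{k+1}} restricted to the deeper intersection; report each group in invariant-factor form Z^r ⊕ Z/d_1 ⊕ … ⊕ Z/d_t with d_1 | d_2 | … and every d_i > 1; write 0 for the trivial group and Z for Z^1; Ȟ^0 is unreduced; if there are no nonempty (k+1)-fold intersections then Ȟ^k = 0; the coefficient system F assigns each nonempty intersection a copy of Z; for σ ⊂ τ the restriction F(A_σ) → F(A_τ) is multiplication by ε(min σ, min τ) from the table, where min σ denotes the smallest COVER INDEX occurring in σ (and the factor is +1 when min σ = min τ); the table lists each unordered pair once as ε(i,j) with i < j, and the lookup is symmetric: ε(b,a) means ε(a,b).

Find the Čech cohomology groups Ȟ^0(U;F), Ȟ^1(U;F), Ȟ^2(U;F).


Ȟ^0 = 0, Ȟ^1 = Z/2, Ȟ^2 = Z

intersection data:
  A12={p6,p14,p20} A13={p20,p23,p30} A14={p13,p30,p32} A15={p4,p13,p16} A16={p4,p6,p26} A23={p3,p20,p33} A24={p10,p15,p29} A25={p8,p15,p33} A26={p6,p9,p10} A34={p2,p30,p35} A35={p7,p11,p33} A36={p1,p2,p7} A45={p5,p13,p15} A46={p2,p10,p28} A56={p4,p7,p25}
  A123={p20} A126={p6} A134={p30} A145={p13} A156={p4} A235={p33} A245={p15} A246={p10} A346={p2} A356={p7}
C dims 6,15,10; δ0: rk 6, SNF 1^5·2; δ1: rk 9, SNF 1^9
Ȟ^0 = (6 − 6) − 0 = 0, so Ȟ^0 ≅ 0
Ȟ^1 = (15 − 9) − 6 = 0 plus torsion [2], so Ȟ^1 ≅ Z/2
Ȟ^2 = (10 − 0) − 9 = 1, so Ȟ^2 ≅ Z


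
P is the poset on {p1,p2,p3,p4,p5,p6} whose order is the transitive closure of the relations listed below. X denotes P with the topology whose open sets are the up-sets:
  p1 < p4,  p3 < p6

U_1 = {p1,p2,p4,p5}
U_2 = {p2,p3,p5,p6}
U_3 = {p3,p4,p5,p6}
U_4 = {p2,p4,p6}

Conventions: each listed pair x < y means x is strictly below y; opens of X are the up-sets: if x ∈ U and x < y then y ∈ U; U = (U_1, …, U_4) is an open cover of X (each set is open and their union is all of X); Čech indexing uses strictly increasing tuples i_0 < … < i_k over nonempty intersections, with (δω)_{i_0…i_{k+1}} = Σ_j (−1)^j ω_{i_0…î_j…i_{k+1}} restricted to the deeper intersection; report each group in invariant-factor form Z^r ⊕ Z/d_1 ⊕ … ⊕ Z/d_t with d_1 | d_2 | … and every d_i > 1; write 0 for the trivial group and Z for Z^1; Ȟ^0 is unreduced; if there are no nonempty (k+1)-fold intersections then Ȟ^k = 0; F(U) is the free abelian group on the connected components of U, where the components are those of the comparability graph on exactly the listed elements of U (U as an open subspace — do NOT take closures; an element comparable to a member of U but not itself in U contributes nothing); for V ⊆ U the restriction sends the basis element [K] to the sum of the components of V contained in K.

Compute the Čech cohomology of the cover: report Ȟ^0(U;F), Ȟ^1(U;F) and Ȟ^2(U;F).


nerve of the cover:
  U12={p2,p5} U13={p4,p5} U14={p2,p4} U23={p3,p5,p6} U24={p2,p6} U34={p4,p6}
  U123={p5} U124={p2} U134={p4} U234={p6}
components per intersection:
  U1: {p1,p4} {p2} {p5}
  U2: {p2} {p3,p6} {p5}
  U3: {p3,p6} {p4} {p5}
  U4: {p2} {p4} {p6}
  U12: {p2} {p5}
  U13: {p4} {p5}
  U14: {p2} {p4}
  U23: {p3,p6} {p5}
  U24: {p2} {p6}
  U34: {p4} {p6}
  U123: {p5}
  U124: {p2}
  U134: {p4}
  U234: {p6}
C dims 12,12,4; δ0: rk 8, SNF 1^8; δ1: rk 4, SNF 1^4
Ȟ^0 = (12 − 8) − 0 = 4, so Ȟ^0 ≅ Z^4
Ȟ^1 = (12 − 4) − 8 = 0, so Ȟ^1 ≅ 0
Ȟ^2 = (4 − 0) − 4 = 0, so Ȟ^2 ≅ 0

Ȟ^0 ≅ Z^4, Ȟ^1 ≅ 0 and Ȟ^2 ≅ 0


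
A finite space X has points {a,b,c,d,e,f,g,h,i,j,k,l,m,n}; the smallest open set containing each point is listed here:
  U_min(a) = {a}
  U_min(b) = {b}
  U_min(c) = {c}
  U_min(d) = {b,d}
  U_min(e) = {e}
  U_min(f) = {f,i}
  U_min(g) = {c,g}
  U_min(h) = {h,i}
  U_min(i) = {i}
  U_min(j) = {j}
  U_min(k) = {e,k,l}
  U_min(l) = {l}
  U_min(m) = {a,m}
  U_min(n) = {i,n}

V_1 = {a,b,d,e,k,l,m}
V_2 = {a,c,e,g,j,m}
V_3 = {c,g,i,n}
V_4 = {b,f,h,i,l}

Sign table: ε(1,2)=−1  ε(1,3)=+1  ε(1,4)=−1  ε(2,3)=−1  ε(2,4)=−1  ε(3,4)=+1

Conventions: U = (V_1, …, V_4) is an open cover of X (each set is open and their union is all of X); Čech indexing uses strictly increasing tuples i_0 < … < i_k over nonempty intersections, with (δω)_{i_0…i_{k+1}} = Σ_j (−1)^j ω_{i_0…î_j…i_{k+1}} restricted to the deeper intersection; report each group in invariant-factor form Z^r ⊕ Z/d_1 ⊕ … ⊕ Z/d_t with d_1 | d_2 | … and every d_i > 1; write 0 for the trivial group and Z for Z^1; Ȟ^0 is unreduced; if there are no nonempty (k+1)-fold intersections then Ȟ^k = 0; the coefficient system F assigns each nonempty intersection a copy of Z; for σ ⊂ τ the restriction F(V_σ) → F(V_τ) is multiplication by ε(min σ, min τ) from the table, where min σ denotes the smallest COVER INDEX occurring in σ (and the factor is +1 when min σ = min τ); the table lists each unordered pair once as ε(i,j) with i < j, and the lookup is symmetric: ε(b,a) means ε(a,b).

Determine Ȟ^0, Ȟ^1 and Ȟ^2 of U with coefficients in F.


nerve of the cover:
  V12={a,e,m} V14={b,l} V23={c,g} V34={i}
C dims 4,4; δ0: rk 4, SNF 1^3·2
Ȟ^0 = (4 − 4) − 0 = 0, so Ȟ^0 ≅ 0
Ȟ^1 = (4 − 0) − 4 = 0 plus torsion [2], so Ȟ^1 ≅ Z/2
Ȟ^2 = (0 − 0) − 0 = 0, so Ȟ^2 ≅ 0

Ȟ^0(U;F) ≅ 0,  Ȟ^1(U;F) ≅ Z/2,  Ȟ^2(U;F) ≅ 0


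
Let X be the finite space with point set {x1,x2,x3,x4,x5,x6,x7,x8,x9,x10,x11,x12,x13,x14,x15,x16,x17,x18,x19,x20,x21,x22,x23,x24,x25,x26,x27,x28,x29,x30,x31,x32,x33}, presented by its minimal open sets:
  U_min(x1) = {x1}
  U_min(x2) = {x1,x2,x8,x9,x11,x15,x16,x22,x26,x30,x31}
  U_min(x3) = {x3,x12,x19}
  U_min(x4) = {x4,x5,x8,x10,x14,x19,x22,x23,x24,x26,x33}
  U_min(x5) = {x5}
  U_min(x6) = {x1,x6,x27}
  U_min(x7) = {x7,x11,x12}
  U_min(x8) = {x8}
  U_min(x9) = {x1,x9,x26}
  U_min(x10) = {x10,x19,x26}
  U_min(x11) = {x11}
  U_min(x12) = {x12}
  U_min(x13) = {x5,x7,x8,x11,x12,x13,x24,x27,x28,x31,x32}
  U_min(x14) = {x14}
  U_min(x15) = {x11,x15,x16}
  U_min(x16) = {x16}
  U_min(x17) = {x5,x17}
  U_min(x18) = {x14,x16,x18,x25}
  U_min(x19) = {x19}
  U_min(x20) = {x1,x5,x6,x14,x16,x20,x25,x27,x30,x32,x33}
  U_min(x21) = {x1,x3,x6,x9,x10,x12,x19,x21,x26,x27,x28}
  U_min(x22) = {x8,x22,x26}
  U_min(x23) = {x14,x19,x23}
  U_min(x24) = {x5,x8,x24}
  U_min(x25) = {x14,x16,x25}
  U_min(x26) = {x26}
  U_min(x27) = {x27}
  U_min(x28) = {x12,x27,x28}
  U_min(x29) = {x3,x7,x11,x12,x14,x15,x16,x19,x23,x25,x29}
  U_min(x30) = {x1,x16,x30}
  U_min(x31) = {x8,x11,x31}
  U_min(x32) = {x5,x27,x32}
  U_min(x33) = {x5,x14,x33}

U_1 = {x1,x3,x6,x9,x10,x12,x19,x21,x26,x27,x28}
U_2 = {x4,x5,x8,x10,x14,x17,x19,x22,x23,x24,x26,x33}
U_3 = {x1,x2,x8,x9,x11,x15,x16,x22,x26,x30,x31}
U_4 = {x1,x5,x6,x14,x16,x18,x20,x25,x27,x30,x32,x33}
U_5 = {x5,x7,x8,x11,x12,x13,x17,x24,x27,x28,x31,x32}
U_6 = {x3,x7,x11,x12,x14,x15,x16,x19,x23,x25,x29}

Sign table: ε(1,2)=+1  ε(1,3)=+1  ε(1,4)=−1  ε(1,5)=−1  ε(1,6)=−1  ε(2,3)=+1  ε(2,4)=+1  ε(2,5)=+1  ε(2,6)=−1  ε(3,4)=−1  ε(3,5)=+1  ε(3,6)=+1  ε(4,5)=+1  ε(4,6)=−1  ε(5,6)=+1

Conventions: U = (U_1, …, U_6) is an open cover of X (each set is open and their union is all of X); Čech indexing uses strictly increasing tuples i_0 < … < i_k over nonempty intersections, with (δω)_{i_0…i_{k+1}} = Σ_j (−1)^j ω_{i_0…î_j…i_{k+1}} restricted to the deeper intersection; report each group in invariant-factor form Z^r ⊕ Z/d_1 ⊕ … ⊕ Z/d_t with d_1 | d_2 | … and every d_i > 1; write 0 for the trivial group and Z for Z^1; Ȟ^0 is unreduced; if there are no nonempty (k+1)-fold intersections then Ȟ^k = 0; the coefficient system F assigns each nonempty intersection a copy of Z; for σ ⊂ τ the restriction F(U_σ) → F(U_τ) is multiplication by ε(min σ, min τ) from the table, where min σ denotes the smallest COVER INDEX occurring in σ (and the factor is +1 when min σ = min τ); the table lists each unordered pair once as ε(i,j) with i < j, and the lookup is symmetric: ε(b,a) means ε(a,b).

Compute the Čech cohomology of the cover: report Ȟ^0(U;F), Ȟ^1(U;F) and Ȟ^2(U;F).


intersection data:
  U12={x10,x19,x26} U13={x1,x9,x26} U14={x1,x6,x27} U15={x12,x27,x28} U16={x3,x12,x19} U23={x8,x22,x26} U24={x5,x14,x33} U25={x5,x8,x17,x24} U26={x14,x19,x23} U34={x1,x16,x30} U35={x8,x11,x31} U36={x11,x15,x16} U45={x5,x27,x32} U46={x14,x16,x25} U56={x7,x11,x12}
  U123={x26} U126={x19} U134={x1} U145={x27} U156={x12} U235={x8} U245={x5} U246={x14} U346={x16} U356={x11}
C dims 6,15,10; δ0: rk 6, SNF 1^5·2; δ1: rk 9, SNF 1^9
Ȟ^0 = (6 − 6) − 0 = 0, so Ȟ^0 ≅ 0
Ȟ^1 = (15 − 9) − 6 = 0 plus torsion [2], so Ȟ^1 ≅ Z/2
Ȟ^2 = (10 − 0) − 9 = 1, so Ȟ^2 ≅ Z

Ȟ^0 ≅ 0,  Ȟ^1 ≅ Z/2,  Ȟ^2 ≅ Z
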